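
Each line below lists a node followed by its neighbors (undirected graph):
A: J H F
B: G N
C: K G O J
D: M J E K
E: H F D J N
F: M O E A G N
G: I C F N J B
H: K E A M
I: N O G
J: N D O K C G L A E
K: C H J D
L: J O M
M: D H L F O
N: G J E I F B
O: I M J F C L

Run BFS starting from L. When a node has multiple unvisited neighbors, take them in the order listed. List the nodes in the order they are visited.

L, J, O, M, N, D, K, C, G, A, E, I, F, H, B

Visit L; enqueue J, O, M → queue [J, O, M]
Visit J; enqueue N, D, K, C, G, A, E → queue [O, M, N, D, K, C, G, A, E]
Visit O; enqueue I, F → queue [M, N, D, K, C, G, A, E, I, F]
Visit M; enqueue H → queue [N, D, K, C, G, A, E, I, F, H]
Visit N; enqueue B → queue [D, K, C, G, A, E, I, F, H, B]
Visit D → queue [K, C, G, A, E, I, F, H, B]
Visit K → queue [C, G, A, E, I, F, H, B]
Visit C → queue [G, A, E, I, F, H, B]
Visit G → queue [A, E, I, F, H, B]
Visit A → queue [E, I, F, H, B]
Visit E → queue [I, F, H, B]
Visit I → queue [F, H, B]
Visit F → queue [H, B]
Visit H → queue [B]
Visit B → queue []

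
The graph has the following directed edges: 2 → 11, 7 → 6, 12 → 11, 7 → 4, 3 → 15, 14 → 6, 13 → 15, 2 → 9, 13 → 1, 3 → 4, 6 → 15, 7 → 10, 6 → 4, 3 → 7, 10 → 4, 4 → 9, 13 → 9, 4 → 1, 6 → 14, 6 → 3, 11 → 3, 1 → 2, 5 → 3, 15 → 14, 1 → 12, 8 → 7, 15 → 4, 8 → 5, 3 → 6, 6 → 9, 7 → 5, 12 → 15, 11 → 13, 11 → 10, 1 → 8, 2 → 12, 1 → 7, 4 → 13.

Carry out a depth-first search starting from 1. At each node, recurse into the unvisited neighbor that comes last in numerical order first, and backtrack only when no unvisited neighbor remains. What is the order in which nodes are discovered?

Visit 1
1 → 12
12 → 15
15 → 14
14 → 6
6 → 9
6 → 4
4 → 13
6 → 3
3 → 7
7 → 10
7 → 5
12 → 11
1 → 8
1 → 2

1, 12, 15, 14, 6, 9, 4, 13, 3, 7, 10, 5, 11, 8, 2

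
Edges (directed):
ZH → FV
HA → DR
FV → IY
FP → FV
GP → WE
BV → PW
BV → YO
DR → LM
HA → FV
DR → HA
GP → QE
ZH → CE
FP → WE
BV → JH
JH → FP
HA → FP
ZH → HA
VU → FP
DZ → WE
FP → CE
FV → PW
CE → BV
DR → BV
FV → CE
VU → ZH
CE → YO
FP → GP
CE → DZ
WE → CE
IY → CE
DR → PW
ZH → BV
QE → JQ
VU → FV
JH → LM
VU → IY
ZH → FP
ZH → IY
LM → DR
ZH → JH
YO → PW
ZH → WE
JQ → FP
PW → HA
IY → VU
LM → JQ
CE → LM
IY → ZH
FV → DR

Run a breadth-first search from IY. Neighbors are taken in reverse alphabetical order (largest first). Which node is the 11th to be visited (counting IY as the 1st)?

YO

Visit IY; enqueue ZH, VU, CE → queue [ZH, VU, CE]
Visit ZH; enqueue WE, JH, HA, FV, FP, BV → queue [VU, CE, WE, JH, HA, FV, FP, BV]
Visit VU → queue [CE, WE, JH, HA, FV, FP, BV]
Visit CE; enqueue YO, LM, DZ → queue [WE, JH, HA, FV, FP, BV, YO, LM, DZ]
Visit WE → queue [JH, HA, FV, FP, BV, YO, LM, DZ]
Visit JH → queue [HA, FV, FP, BV, YO, LM, DZ]
Visit HA; enqueue DR → queue [FV, FP, BV, YO, LM, DZ, DR]
Visit FV; enqueue PW → queue [FP, BV, YO, LM, DZ, DR, PW]
Visit FP; enqueue GP → queue [BV, YO, LM, DZ, DR, PW, GP]
Visit BV → queue [YO, LM, DZ, DR, PW, GP]
Visit YO → queue [LM, DZ, DR, PW, GP]
Visit LM; enqueue JQ → queue [DZ, DR, PW, GP, JQ]
Visit DZ → queue [DR, PW, GP, JQ]
Visit DR → queue [PW, GP, JQ]
Visit PW → queue [GP, JQ]
Visit GP; enqueue QE → queue [JQ, QE]
Visit JQ → queue [QE]
Visit QE → queue []

Visit order: IY, ZH, VU, CE, WE, JH, HA, FV, FP, BV, YO, LM, DZ, DR, PW, GP, JQ, QE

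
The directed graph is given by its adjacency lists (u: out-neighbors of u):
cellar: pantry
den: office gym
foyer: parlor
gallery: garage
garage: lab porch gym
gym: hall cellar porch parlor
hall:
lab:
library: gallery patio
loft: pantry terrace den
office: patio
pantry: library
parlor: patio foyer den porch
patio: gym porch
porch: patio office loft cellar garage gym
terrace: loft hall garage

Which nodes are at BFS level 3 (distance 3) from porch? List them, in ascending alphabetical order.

foyer, library

Level 0: porch
Level 1: cellar, garage, gym, loft, office, patio
Level 2: den, hall, lab, pantry, parlor, terrace
Level 3: foyer, library
Level 4: gallery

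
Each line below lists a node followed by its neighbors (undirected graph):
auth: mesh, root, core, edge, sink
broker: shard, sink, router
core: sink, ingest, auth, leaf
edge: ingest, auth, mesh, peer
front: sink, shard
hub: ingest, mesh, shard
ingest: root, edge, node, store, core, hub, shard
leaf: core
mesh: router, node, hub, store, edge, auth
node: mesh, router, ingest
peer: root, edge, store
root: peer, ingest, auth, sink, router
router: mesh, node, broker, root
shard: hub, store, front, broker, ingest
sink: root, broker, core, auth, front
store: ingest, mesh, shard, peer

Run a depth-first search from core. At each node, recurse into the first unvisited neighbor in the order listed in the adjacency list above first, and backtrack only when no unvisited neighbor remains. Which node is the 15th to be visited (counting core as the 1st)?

Visit core
core → sink
sink → root
root → peer
peer → edge
edge → ingest
ingest → node
node → mesh
mesh → router
router → broker
broker → shard
shard → hub
shard → store
shard → front
mesh → auth
core → leaf

Visit order: core, sink, root, peer, edge, ingest, node, mesh, router, broker, shard, hub, store, front, auth, leaf

auth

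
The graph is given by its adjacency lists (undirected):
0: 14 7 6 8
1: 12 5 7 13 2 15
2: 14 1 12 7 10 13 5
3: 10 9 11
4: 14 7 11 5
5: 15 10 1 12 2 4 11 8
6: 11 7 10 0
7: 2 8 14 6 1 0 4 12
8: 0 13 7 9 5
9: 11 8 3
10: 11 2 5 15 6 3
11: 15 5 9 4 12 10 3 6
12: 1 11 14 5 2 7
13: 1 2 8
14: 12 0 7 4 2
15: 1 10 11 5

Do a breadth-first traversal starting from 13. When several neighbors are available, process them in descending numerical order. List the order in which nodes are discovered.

Visit 13; enqueue 8, 2, 1 → queue [8, 2, 1]
Visit 8; enqueue 9, 7, 5, 0 → queue [2, 1, 9, 7, 5, 0]
Visit 2; enqueue 14, 12, 10 → queue [1, 9, 7, 5, 0, 14, 12, 10]
Visit 1; enqueue 15 → queue [9, 7, 5, 0, 14, 12, 10, 15]
Visit 9; enqueue 11, 3 → queue [7, 5, 0, 14, 12, 10, 15, 11, 3]
Visit 7; enqueue 6, 4 → queue [5, 0, 14, 12, 10, 15, 11, 3, 6, 4]
Visit 5 → queue [0, 14, 12, 10, 15, 11, 3, 6, 4]
Visit 0 → queue [14, 12, 10, 15, 11, 3, 6, 4]
Visit 14 → queue [12, 10, 15, 11, 3, 6, 4]
Visit 12 → queue [10, 15, 11, 3, 6, 4]
Visit 10 → queue [15, 11, 3, 6, 4]
Visit 15 → queue [11, 3, 6, 4]
Visit 11 → queue [3, 6, 4]
Visit 3 → queue [6, 4]
Visit 6 → queue [4]
Visit 4 → queue []

13, 8, 2, 1, 9, 7, 5, 0, 14, 12, 10, 15, 11, 3, 6, 4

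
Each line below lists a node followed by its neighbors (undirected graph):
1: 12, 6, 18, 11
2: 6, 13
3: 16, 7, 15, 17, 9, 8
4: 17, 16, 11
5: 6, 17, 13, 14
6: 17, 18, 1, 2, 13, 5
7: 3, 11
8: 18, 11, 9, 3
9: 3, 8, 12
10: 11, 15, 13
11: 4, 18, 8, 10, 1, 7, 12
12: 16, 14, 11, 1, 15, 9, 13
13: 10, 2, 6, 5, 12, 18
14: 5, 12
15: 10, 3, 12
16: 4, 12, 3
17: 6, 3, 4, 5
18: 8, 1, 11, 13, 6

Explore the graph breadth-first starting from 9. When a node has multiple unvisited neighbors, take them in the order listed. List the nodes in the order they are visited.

Visit 9; enqueue 3, 8, 12 → queue [3, 8, 12]
Visit 3; enqueue 16, 7, 15, 17 → queue [8, 12, 16, 7, 15, 17]
Visit 8; enqueue 18, 11 → queue [12, 16, 7, 15, 17, 18, 11]
Visit 12; enqueue 14, 1, 13 → queue [16, 7, 15, 17, 18, 11, 14, 1, 13]
Visit 16; enqueue 4 → queue [7, 15, 17, 18, 11, 14, 1, 13, 4]
Visit 7 → queue [15, 17, 18, 11, 14, 1, 13, 4]
Visit 15; enqueue 10 → queue [17, 18, 11, 14, 1, 13, 4, 10]
Visit 17; enqueue 6, 5 → queue [18, 11, 14, 1, 13, 4, 10, 6, 5]
Visit 18 → queue [11, 14, 1, 13, 4, 10, 6, 5]
Visit 11 → queue [14, 1, 13, 4, 10, 6, 5]
Visit 14 → queue [1, 13, 4, 10, 6, 5]
Visit 1 → queue [13, 4, 10, 6, 5]
Visit 13; enqueue 2 → queue [4, 10, 6, 5, 2]
Visit 4 → queue [10, 6, 5, 2]
Visit 10 → queue [6, 5, 2]
Visit 6 → queue [5, 2]
Visit 5 → queue [2]
Visit 2 → queue []

9, 3, 8, 12, 16, 7, 15, 17, 18, 11, 14, 1, 13, 4, 10, 6, 5, 2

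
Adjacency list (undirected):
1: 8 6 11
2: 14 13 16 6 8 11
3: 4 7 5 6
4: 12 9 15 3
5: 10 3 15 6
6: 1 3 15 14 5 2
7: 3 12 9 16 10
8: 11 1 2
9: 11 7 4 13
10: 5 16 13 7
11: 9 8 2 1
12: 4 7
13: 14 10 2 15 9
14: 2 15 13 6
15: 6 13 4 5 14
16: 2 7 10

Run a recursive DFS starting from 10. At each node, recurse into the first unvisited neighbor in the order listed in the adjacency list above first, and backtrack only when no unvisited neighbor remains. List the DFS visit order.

10, 5, 3, 4, 12, 7, 9, 11, 8, 1, 6, 15, 13, 14, 2, 16

Visit 10
10 → 5
5 → 3
3 → 4
4 → 12
12 → 7
7 → 9
9 → 11
11 → 8
8 → 1
1 → 6
6 → 15
15 → 13
13 → 14
14 → 2
2 → 16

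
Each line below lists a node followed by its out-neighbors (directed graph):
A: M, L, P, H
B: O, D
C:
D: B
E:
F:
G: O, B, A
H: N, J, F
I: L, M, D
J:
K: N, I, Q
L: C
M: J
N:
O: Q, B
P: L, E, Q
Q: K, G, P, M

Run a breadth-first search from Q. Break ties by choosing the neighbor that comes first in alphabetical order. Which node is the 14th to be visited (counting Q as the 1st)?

H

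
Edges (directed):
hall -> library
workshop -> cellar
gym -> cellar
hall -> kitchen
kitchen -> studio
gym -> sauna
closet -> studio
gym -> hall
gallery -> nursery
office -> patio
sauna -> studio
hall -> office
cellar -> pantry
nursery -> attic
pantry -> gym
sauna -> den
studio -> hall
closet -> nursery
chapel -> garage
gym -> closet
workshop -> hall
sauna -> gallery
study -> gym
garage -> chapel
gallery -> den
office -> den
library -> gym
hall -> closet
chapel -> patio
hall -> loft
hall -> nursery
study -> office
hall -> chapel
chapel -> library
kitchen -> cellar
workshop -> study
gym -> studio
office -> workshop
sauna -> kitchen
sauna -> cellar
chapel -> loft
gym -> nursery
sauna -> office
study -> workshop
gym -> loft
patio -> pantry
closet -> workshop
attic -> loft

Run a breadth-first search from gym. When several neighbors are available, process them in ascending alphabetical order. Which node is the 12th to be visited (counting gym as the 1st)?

kitchen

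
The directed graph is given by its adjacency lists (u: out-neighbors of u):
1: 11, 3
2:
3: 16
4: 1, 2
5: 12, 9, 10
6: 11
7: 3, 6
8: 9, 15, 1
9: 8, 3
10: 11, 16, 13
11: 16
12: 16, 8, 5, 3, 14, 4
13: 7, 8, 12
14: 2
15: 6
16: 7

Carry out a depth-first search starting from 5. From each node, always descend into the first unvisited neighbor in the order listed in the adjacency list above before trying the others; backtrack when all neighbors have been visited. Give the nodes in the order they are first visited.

5 12 16 7 3 6 11 8 9 15 1 14 2 4 10 13

Visit 5
5 → 12
12 → 16
16 → 7
7 → 3
7 → 6
6 → 11
12 → 8
8 → 9
8 → 15
8 → 1
12 → 14
14 → 2
12 → 4
5 → 10
10 → 13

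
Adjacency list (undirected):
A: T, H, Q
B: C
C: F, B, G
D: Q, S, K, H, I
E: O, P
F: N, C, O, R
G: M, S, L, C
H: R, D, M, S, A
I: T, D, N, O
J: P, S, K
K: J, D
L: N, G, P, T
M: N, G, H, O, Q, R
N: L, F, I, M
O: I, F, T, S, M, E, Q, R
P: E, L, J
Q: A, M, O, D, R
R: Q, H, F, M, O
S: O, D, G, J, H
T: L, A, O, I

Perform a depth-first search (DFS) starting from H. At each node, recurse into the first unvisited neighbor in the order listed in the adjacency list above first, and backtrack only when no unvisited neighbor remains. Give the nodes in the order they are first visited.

H -> R -> Q -> A -> T -> L -> N -> F -> C -> B -> G -> M -> O -> I -> D -> S -> J -> P -> E -> K

Visit H
H → R
R → Q
Q → A
A → T
T → L
L → N
N → F
F → C
C → B
C → G
G → M
M → O
O → I
I → D
D → S
S → J
J → P
P → E
J → K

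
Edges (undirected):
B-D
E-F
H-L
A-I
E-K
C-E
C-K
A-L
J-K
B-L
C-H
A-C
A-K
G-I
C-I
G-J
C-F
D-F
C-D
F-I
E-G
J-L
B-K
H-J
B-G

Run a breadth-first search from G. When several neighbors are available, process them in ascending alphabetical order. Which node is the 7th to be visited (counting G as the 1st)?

Visit G; enqueue B, E, I, J → queue [B, E, I, J]
Visit B; enqueue D, K, L → queue [E, I, J, D, K, L]
Visit E; enqueue C, F → queue [I, J, D, K, L, C, F]
Visit I; enqueue A → queue [J, D, K, L, C, F, A]
Visit J; enqueue H → queue [D, K, L, C, F, A, H]
Visit D → queue [K, L, C, F, A, H]
Visit K → queue [L, C, F, A, H]
Visit L → queue [C, F, A, H]
Visit C → queue [F, A, H]
Visit F → queue [A, H]
Visit A → queue [H]
Visit H → queue []

Visit order: G, B, E, I, J, D, K, L, C, F, A, H

K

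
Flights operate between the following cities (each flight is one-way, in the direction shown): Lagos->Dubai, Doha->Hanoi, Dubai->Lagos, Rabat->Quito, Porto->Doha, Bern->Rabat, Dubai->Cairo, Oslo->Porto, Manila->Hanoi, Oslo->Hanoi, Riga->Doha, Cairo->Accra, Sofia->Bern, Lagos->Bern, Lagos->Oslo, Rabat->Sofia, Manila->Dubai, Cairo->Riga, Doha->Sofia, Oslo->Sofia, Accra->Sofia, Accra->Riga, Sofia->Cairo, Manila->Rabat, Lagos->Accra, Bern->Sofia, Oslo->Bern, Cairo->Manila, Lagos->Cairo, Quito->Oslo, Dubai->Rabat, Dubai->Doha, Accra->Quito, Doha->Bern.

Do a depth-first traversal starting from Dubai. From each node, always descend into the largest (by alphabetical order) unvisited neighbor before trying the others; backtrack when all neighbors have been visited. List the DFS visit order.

Dubai -> Rabat -> Sofia -> Cairo -> Riga -> Doha -> Hanoi -> Bern -> Manila -> Accra -> Quito -> Oslo -> Porto -> Lagos

Visit Dubai
Dubai → Rabat
Rabat → Sofia
Sofia → Cairo
Cairo → Riga
Riga → Doha
Doha → Hanoi
Doha → Bern
Cairo → Manila
Cairo → Accra
Accra → Quito
Quito → Oslo
Oslo → Porto
Dubai → Lagos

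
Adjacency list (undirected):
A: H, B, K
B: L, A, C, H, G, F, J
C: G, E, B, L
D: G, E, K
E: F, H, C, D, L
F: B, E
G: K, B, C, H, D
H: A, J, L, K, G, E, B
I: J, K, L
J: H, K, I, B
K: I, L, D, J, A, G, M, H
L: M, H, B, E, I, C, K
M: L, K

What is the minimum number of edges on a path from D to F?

2

Level 0: D
Level 1: E, G, K
Level 2: A, B, C, F, H, I, J, L, M
F first appears at level 2.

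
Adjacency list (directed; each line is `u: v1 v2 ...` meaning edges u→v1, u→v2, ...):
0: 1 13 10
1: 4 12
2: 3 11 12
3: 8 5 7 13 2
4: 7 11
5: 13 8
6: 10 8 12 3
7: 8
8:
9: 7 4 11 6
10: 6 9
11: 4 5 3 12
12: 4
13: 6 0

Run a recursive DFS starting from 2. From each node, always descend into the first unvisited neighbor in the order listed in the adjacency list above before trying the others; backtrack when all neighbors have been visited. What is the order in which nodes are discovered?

2, 3, 8, 5, 13, 6, 10, 9, 7, 4, 11, 12, 0, 1

Visit 2
2 → 3
3 → 8
3 → 5
5 → 13
13 → 6
6 → 10
10 → 9
9 → 7
9 → 4
4 → 11
11 → 12
13 → 0
0 → 1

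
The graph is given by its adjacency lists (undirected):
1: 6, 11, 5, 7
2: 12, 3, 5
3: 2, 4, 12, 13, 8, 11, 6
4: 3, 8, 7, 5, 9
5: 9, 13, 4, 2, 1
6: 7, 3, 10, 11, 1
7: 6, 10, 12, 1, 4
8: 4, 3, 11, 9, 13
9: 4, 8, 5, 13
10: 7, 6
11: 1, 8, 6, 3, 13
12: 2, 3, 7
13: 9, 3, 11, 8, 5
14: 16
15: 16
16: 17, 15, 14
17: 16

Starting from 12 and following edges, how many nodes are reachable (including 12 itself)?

BFS from 12 visits: 12, 2, 3, 7, 5, 4, 13, 8, 11, 6, 10, 1, 9
Reachable nodes: 13 of 17 total.

13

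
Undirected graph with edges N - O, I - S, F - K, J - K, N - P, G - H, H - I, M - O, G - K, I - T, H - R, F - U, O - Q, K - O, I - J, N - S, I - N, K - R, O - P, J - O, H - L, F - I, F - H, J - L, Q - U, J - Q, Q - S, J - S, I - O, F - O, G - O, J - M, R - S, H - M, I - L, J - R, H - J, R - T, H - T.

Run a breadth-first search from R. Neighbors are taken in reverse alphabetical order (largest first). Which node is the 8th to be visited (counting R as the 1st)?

Q

Visit R; enqueue T, S, K, J, H → queue [T, S, K, J, H]
Visit T; enqueue I → queue [S, K, J, H, I]
Visit S; enqueue Q, N → queue [K, J, H, I, Q, N]
Visit K; enqueue O, G, F → queue [J, H, I, Q, N, O, G, F]
Visit J; enqueue M, L → queue [H, I, Q, N, O, G, F, M, L]
Visit H → queue [I, Q, N, O, G, F, M, L]
Visit I → queue [Q, N, O, G, F, M, L]
Visit Q; enqueue U → queue [N, O, G, F, M, L, U]
Visit N; enqueue P → queue [O, G, F, M, L, U, P]
Visit O → queue [G, F, M, L, U, P]
Visit G → queue [F, M, L, U, P]
Visit F → queue [M, L, U, P]
Visit M → queue [L, U, P]
Visit L → queue [U, P]
Visit U → queue [P]
Visit P → queue []

Visit order: R, T, S, K, J, H, I, Q, N, O, G, F, M, L, U, P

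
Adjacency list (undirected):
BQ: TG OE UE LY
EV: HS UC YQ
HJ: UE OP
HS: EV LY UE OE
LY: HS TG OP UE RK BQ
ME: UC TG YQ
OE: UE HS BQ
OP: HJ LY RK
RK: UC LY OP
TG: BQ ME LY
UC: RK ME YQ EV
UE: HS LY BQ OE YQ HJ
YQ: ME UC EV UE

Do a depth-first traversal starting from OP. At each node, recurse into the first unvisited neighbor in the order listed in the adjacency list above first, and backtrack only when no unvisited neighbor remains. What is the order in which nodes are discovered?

OP -> HJ -> UE -> HS -> EV -> UC -> RK -> LY -> TG -> BQ -> OE -> ME -> YQ

Visit OP
OP → HJ
HJ → UE
UE → HS
HS → EV
EV → UC
UC → RK
RK → LY
LY → TG
TG → BQ
BQ → OE
TG → ME
ME → YQ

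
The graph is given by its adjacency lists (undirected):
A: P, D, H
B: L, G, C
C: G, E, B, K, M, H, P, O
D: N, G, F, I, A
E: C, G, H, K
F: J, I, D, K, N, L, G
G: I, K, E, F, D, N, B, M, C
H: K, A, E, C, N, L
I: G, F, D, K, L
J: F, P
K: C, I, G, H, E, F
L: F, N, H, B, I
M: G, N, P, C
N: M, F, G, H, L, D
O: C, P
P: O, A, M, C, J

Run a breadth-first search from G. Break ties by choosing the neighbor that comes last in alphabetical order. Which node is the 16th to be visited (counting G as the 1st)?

O

Visit G; enqueue N, M, K, I, F, E, D, C, B → queue [N, M, K, I, F, E, D, C, B]
Visit N; enqueue L, H → queue [M, K, I, F, E, D, C, B, L, H]
Visit M; enqueue P → queue [K, I, F, E, D, C, B, L, H, P]
Visit K → queue [I, F, E, D, C, B, L, H, P]
Visit I → queue [F, E, D, C, B, L, H, P]
Visit F; enqueue J → queue [E, D, C, B, L, H, P, J]
Visit E → queue [D, C, B, L, H, P, J]
Visit D; enqueue A → queue [C, B, L, H, P, J, A]
Visit C; enqueue O → queue [B, L, H, P, J, A, O]
Visit B → queue [L, H, P, J, A, O]
Visit L → queue [H, P, J, A, O]
Visit H → queue [P, J, A, O]
Visit P → queue [J, A, O]
Visit J → queue [A, O]
Visit A → queue [O]
Visit O → queue []

Visit order: G, N, M, K, I, F, E, D, C, B, L, H, P, J, A, O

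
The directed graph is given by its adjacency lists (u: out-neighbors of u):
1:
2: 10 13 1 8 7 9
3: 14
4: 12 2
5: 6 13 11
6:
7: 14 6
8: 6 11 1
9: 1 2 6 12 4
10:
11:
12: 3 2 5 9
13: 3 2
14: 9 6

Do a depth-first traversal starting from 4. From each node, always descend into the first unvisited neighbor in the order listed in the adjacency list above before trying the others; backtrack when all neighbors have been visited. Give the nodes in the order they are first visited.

4 12 3 14 9 1 2 10 13 8 6 11 7 5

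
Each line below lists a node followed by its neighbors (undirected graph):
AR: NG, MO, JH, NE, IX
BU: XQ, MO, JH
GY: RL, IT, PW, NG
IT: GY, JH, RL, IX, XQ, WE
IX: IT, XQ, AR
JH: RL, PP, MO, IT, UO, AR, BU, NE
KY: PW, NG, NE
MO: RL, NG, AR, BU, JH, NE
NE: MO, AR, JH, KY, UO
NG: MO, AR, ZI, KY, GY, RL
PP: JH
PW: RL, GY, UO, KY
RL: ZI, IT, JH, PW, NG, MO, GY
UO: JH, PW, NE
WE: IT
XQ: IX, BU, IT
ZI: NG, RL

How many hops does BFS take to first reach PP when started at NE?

2

Level 0: NE
Level 1: AR, JH, KY, MO, UO
Level 2: BU, IT, IX, NG, PP, PW, RL
Level 3: GY, WE, XQ, ZI
PP first appears at level 2.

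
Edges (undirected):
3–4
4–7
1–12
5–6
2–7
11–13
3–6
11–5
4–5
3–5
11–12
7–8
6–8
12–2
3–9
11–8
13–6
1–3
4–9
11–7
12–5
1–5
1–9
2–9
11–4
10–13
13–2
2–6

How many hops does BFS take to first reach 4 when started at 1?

Level 0: 1
Level 1: 3, 5, 9, 12
Level 2: 2, 4, 6, 11
Level 3: 7, 8, 13
Level 4: 10
4 first appears at level 2.

2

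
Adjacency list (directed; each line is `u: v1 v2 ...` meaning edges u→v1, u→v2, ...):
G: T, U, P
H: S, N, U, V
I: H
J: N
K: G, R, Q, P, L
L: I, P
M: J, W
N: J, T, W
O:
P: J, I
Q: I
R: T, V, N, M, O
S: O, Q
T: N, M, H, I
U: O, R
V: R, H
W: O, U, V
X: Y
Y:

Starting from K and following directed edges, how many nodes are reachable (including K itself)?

BFS from K visits: K, G, R, Q, P, L, T, U, V, N, M, O, I, J, H, W, S
Reachable nodes: 17 of 19 total.

17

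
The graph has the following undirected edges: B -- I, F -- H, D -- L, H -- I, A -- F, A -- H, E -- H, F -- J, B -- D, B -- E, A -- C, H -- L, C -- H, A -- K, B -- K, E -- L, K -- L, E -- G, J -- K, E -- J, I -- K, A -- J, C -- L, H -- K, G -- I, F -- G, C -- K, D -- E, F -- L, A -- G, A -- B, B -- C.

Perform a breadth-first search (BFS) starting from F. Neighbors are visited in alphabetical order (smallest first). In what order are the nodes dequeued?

F A G H J L B C K E I D

Visit F; enqueue A, G, H, J, L → queue [A, G, H, J, L]
Visit A; enqueue B, C, K → queue [G, H, J, L, B, C, K]
Visit G; enqueue E, I → queue [H, J, L, B, C, K, E, I]
Visit H → queue [J, L, B, C, K, E, I]
Visit J → queue [L, B, C, K, E, I]
Visit L; enqueue D → queue [B, C, K, E, I, D]
Visit B → queue [C, K, E, I, D]
Visit C → queue [K, E, I, D]
Visit K → queue [E, I, D]
Visit E → queue [I, D]
Visit I → queue [D]
Visit D → queue []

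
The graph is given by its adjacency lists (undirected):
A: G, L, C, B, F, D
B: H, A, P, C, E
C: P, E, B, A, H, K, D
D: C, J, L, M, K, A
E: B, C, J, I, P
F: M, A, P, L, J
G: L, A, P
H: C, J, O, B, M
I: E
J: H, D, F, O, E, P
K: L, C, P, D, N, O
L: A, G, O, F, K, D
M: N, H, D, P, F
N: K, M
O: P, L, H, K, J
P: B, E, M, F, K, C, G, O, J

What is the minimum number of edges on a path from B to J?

2

Level 0: B
Level 1: A, C, E, H, P
Level 2: D, F, G, I, J, K, L, M, O
Level 3: N
J first appears at level 2.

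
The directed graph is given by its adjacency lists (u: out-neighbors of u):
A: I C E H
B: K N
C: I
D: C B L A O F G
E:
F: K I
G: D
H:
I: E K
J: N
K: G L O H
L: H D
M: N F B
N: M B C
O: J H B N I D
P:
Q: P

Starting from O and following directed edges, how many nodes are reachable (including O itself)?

BFS from O visits: O, N, J, I, H, D, B, M, C, K, E, L, G, F, A
Reachable nodes: 15 of 17 total.

15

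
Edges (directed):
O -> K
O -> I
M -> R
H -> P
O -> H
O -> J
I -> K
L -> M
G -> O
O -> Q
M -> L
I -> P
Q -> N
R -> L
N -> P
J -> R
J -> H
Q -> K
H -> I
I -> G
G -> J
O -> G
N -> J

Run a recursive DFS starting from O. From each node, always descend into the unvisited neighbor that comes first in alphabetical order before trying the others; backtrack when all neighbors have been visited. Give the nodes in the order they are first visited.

Visit O
O → G
G → J
J → H
H → I
I → K
I → P
J → R
R → L
L → M
O → Q
Q → N

O → G → J → H → I → K → P → R → L → M → Q → N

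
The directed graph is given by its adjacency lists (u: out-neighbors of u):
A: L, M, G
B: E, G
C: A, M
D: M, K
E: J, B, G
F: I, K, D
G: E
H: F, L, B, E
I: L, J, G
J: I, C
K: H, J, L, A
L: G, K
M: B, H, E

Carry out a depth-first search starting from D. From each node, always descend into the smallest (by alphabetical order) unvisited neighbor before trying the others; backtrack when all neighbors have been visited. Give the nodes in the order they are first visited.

D, K, A, G, E, B, J, C, M, H, F, I, L

Visit D
D → K
K → A
A → G
G → E
E → B
E → J
J → C
C → M
M → H
H → F
F → I
I → L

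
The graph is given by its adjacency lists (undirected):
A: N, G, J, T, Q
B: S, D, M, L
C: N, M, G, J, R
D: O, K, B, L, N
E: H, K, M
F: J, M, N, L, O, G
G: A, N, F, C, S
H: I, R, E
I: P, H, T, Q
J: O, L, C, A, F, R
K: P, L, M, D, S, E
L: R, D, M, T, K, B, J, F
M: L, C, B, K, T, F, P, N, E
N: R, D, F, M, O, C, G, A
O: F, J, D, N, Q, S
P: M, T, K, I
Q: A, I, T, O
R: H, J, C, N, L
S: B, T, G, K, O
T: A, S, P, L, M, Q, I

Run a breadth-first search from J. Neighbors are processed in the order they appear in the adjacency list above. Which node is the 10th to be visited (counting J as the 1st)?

Visit J; enqueue O, L, C, A, F, R → queue [O, L, C, A, F, R]
Visit O; enqueue D, N, Q, S → queue [L, C, A, F, R, D, N, Q, S]
Visit L; enqueue M, T, K, B → queue [C, A, F, R, D, N, Q, S, M, T, K, B]
Visit C; enqueue G → queue [A, F, R, D, N, Q, S, M, T, K, B, G]
Visit A → queue [F, R, D, N, Q, S, M, T, K, B, G]
Visit F → queue [R, D, N, Q, S, M, T, K, B, G]
Visit R; enqueue H → queue [D, N, Q, S, M, T, K, B, G, H]
Visit D → queue [N, Q, S, M, T, K, B, G, H]
Visit N → queue [Q, S, M, T, K, B, G, H]
Visit Q; enqueue I → queue [S, M, T, K, B, G, H, I]
Visit S → queue [M, T, K, B, G, H, I]
Visit M; enqueue P, E → queue [T, K, B, G, H, I, P, E]
Visit T → queue [K, B, G, H, I, P, E]
Visit K → queue [B, G, H, I, P, E]
Visit B → queue [G, H, I, P, E]
Visit G → queue [H, I, P, E]
Visit H → queue [I, P, E]
Visit I → queue [P, E]
Visit P → queue [E]
Visit E → queue []

Visit order: J, O, L, C, A, F, R, D, N, Q, S, M, T, K, B, G, H, I, P, E

Q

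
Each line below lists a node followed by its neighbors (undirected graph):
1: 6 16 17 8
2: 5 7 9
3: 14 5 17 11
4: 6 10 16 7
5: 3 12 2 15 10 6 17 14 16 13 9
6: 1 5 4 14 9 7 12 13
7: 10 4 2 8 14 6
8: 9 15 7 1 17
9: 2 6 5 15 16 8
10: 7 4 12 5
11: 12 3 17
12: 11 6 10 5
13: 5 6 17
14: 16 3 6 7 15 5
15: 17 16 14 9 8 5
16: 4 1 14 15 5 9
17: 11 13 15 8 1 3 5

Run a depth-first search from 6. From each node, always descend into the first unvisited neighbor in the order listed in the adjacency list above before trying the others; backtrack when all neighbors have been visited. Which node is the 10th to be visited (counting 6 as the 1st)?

14

Visit 6
6 → 1
1 → 16
16 → 4
4 → 10
10 → 7
7 → 2
2 → 5
5 → 3
3 → 14
14 → 15
15 → 17
17 → 11
11 → 12
17 → 13
17 → 8
8 → 9

Visit order: 6, 1, 16, 4, 10, 7, 2, 5, 3, 14, 15, 17, 11, 12, 13, 8, 9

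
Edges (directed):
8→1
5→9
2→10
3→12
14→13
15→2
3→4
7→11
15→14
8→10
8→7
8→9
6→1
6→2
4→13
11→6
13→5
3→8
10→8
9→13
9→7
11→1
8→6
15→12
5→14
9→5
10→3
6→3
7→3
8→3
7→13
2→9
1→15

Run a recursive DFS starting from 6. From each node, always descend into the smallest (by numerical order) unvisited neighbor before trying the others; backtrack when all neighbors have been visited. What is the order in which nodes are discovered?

6 1 15 2 9 5 14 13 7 3 4 8 10 12 11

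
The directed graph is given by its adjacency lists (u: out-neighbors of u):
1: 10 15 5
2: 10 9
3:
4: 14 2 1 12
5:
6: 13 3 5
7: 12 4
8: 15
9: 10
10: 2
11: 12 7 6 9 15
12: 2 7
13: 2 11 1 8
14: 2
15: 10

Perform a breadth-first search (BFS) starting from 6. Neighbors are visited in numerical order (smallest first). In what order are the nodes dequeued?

Visit 6; enqueue 3, 5, 13 → queue [3, 5, 13]
Visit 3 → queue [5, 13]
Visit 5 → queue [13]
Visit 13; enqueue 1, 2, 8, 11 → queue [1, 2, 8, 11]
Visit 1; enqueue 10, 15 → queue [2, 8, 11, 10, 15]
Visit 2; enqueue 9 → queue [8, 11, 10, 15, 9]
Visit 8 → queue [11, 10, 15, 9]
Visit 11; enqueue 7, 12 → queue [10, 15, 9, 7, 12]
Visit 10 → queue [15, 9, 7, 12]
Visit 15 → queue [9, 7, 12]
Visit 9 → queue [7, 12]
Visit 7; enqueue 4 → queue [12, 4]
Visit 12 → queue [4]
Visit 4; enqueue 14 → queue [14]
Visit 14 → queue []

6 -> 3 -> 5 -> 13 -> 1 -> 2 -> 8 -> 11 -> 10 -> 15 -> 9 -> 7 -> 12 -> 4 -> 14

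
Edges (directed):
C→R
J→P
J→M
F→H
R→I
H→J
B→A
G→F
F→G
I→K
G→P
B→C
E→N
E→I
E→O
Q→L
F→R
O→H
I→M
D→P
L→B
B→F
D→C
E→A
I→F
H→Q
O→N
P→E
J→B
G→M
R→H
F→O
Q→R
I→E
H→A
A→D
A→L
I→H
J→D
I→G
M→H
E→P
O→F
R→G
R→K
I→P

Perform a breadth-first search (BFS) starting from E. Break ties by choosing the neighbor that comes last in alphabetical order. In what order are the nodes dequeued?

Visit E; enqueue P, O, N, I, A → queue [P, O, N, I, A]
Visit P → queue [O, N, I, A]
Visit O; enqueue H, F → queue [N, I, A, H, F]
Visit N → queue [I, A, H, F]
Visit I; enqueue M, K, G → queue [A, H, F, M, K, G]
Visit A; enqueue L, D → queue [H, F, M, K, G, L, D]
Visit H; enqueue Q, J → queue [F, M, K, G, L, D, Q, J]
Visit F; enqueue R → queue [M, K, G, L, D, Q, J, R]
Visit M → queue [K, G, L, D, Q, J, R]
Visit K → queue [G, L, D, Q, J, R]
Visit G → queue [L, D, Q, J, R]
Visit L; enqueue B → queue [D, Q, J, R, B]
Visit D; enqueue C → queue [Q, J, R, B, C]
Visit Q → queue [J, R, B, C]
Visit J → queue [R, B, C]
Visit R → queue [B, C]
Visit B → queue [C]
Visit C → queue []

E → P → O → N → I → A → H → F → M → K → G → L → D → Q → J → R → B → C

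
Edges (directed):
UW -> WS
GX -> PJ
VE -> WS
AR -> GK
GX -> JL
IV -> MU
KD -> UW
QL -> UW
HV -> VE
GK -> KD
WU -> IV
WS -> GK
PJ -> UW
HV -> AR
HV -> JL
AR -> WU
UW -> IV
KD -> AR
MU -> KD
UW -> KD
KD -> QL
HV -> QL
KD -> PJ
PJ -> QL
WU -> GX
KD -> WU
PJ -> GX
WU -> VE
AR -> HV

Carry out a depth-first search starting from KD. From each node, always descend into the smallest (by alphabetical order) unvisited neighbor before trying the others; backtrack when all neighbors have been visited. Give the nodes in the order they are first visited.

KD -> AR -> GK -> HV -> JL -> QL -> UW -> IV -> MU -> WS -> VE -> WU -> GX -> PJ

Visit KD
KD → AR
AR → GK
AR → HV
HV → JL
HV → QL
QL → UW
UW → IV
IV → MU
UW → WS
HV → VE
AR → WU
WU → GX
GX → PJ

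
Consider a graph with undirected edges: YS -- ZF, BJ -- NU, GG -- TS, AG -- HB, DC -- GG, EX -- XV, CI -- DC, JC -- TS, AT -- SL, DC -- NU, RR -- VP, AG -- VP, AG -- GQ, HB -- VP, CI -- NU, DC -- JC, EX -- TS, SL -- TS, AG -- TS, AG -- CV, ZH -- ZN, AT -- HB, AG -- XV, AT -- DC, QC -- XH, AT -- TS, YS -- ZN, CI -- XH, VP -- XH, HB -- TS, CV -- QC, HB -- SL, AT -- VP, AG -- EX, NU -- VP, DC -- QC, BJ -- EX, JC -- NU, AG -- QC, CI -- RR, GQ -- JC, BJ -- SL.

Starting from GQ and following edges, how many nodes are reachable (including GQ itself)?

BFS from GQ visits: GQ, AG, JC, CV, EX, HB, QC, TS, VP, XV, DC, NU, BJ, AT, SL, XH, GG, RR, CI
Reachable nodes: 19 of 23 total.

19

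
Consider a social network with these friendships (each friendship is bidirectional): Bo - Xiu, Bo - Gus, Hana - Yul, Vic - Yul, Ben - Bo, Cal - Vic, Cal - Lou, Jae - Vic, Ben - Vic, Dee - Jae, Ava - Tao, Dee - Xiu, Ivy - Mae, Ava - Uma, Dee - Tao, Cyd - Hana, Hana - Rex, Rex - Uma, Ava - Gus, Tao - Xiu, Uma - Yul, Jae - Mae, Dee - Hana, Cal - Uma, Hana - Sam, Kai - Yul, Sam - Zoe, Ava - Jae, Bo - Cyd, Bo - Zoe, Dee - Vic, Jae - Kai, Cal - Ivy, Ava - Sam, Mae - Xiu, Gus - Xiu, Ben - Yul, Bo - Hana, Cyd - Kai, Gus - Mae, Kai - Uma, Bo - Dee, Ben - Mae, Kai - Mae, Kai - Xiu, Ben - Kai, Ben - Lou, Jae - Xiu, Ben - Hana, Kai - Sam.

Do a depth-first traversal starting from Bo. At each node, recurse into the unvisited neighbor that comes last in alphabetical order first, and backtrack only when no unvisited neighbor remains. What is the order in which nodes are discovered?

Visit Bo
Bo → Zoe
Zoe → Sam
Sam → Kai
Kai → Yul
Yul → Vic
Vic → Jae
Jae → Xiu
Xiu → Tao
Tao → Dee
Dee → Hana
Hana → Rex
Rex → Uma
Uma → Cal
Cal → Lou
Lou → Ben
Ben → Mae
Mae → Ivy
Mae → Gus
Gus → Ava
Hana → Cyd

Bo -> Zoe -> Sam -> Kai -> Yul -> Vic -> Jae -> Xiu -> Tao -> Dee -> Hana -> Rex -> Uma -> Cal -> Lou -> Ben -> Mae -> Ivy -> Gus -> Ava -> Cyd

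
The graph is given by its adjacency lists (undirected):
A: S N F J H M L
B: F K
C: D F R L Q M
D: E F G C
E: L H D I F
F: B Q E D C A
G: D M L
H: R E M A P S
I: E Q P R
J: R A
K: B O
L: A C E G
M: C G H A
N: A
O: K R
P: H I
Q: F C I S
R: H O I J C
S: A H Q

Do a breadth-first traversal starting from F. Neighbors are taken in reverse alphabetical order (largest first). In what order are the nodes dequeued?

Visit F; enqueue Q, E, D, C, B, A → queue [Q, E, D, C, B, A]
Visit Q; enqueue S, I → queue [E, D, C, B, A, S, I]
Visit E; enqueue L, H → queue [D, C, B, A, S, I, L, H]
Visit D; enqueue G → queue [C, B, A, S, I, L, H, G]
Visit C; enqueue R, M → queue [B, A, S, I, L, H, G, R, M]
Visit B; enqueue K → queue [A, S, I, L, H, G, R, M, K]
Visit A; enqueue N, J → queue [S, I, L, H, G, R, M, K, N, J]
Visit S → queue [I, L, H, G, R, M, K, N, J]
Visit I; enqueue P → queue [L, H, G, R, M, K, N, J, P]
Visit L → queue [H, G, R, M, K, N, J, P]
Visit H → queue [G, R, M, K, N, J, P]
Visit G → queue [R, M, K, N, J, P]
Visit R; enqueue O → queue [M, K, N, J, P, O]
Visit M → queue [K, N, J, P, O]
Visit K → queue [N, J, P, O]
Visit N → queue [J, P, O]
Visit J → queue [P, O]
Visit P → queue [O]
Visit O → queue []

F, Q, E, D, C, B, A, S, I, L, H, G, R, M, K, N, J, P, O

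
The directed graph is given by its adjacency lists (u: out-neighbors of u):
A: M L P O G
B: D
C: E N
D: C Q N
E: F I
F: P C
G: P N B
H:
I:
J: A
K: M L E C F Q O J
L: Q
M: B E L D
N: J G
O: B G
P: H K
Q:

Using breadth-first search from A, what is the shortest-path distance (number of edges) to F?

3

Level 0: A
Level 1: G, L, M, O, P
Level 2: B, D, E, H, K, N, Q
Level 3: C, F, I, J
F first appears at level 3.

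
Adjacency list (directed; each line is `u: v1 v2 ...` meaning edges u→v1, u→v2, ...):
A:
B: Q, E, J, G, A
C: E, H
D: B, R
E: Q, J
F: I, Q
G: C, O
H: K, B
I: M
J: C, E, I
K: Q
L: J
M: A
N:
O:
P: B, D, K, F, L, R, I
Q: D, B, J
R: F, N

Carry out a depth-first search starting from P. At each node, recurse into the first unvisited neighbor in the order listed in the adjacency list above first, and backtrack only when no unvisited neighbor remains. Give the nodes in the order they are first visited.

Visit P
P → B
B → Q
Q → D
D → R
R → F
F → I
I → M
M → A
R → N
Q → J
J → C
C → E
C → H
H → K
B → G
G → O
P → L

P B Q D R F I M A N J C E H K G O L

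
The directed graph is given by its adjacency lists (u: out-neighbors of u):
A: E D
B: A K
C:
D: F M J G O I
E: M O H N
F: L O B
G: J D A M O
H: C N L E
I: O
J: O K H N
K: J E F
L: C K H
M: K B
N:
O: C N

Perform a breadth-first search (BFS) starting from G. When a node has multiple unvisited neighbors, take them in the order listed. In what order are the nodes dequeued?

G -> J -> D -> A -> M -> O -> K -> H -> N -> F -> I -> E -> B -> C -> L

Visit G; enqueue J, D, A, M, O → queue [J, D, A, M, O]
Visit J; enqueue K, H, N → queue [D, A, M, O, K, H, N]
Visit D; enqueue F, I → queue [A, M, O, K, H, N, F, I]
Visit A; enqueue E → queue [M, O, K, H, N, F, I, E]
Visit M; enqueue B → queue [O, K, H, N, F, I, E, B]
Visit O; enqueue C → queue [K, H, N, F, I, E, B, C]
Visit K → queue [H, N, F, I, E, B, C]
Visit H; enqueue L → queue [N, F, I, E, B, C, L]
Visit N → queue [F, I, E, B, C, L]
Visit F → queue [I, E, B, C, L]
Visit I → queue [E, B, C, L]
Visit E → queue [B, C, L]
Visit B → queue [C, L]
Visit C → queue [L]
Visit L → queue []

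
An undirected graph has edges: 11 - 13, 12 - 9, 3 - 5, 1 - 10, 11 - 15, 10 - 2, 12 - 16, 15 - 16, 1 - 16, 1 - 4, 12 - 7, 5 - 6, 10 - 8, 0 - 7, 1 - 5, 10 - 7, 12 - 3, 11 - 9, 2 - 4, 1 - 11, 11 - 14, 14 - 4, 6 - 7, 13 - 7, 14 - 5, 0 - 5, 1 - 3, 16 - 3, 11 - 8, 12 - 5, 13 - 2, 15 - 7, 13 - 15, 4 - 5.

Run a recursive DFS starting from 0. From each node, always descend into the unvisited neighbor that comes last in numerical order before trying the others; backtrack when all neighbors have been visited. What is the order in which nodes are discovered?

0, 7, 15, 16, 12, 9, 11, 14, 5, 6, 4, 2, 13, 10, 8, 1, 3

Visit 0
0 → 7
7 → 15
15 → 16
16 → 12
12 → 9
9 → 11
11 → 14
14 → 5
5 → 6
5 → 4
4 → 2
2 → 13
2 → 10
10 → 8
10 → 1
1 → 3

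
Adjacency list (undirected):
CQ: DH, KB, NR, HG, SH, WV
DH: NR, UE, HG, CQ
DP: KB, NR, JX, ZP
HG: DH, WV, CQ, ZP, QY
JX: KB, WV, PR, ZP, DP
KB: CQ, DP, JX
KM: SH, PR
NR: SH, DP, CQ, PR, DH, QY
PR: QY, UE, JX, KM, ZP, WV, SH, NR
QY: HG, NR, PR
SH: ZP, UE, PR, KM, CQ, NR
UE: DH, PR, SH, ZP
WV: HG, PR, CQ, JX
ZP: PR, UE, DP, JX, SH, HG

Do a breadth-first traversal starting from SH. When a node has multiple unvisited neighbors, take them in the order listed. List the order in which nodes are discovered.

Visit SH; enqueue ZP, UE, PR, KM, CQ, NR → queue [ZP, UE, PR, KM, CQ, NR]
Visit ZP; enqueue DP, JX, HG → queue [UE, PR, KM, CQ, NR, DP, JX, HG]
Visit UE; enqueue DH → queue [PR, KM, CQ, NR, DP, JX, HG, DH]
Visit PR; enqueue QY, WV → queue [KM, CQ, NR, DP, JX, HG, DH, QY, WV]
Visit KM → queue [CQ, NR, DP, JX, HG, DH, QY, WV]
Visit CQ; enqueue KB → queue [NR, DP, JX, HG, DH, QY, WV, KB]
Visit NR → queue [DP, JX, HG, DH, QY, WV, KB]
Visit DP → queue [JX, HG, DH, QY, WV, KB]
Visit JX → queue [HG, DH, QY, WV, KB]
Visit HG → queue [DH, QY, WV, KB]
Visit DH → queue [QY, WV, KB]
Visit QY → queue [WV, KB]
Visit WV → queue [KB]
Visit KB → queue []

SH → ZP → UE → PR → KM → CQ → NR → DP → JX → HG → DH → QY → WV → KB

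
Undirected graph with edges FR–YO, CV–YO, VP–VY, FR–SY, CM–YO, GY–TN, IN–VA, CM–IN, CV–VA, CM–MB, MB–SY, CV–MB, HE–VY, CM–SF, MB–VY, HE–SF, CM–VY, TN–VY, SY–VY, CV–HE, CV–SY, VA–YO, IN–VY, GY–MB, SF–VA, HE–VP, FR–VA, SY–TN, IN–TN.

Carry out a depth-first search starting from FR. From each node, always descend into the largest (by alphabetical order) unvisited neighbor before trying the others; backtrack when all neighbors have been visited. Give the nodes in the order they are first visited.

FR -> YO -> VA -> SF -> HE -> VY -> VP -> TN -> SY -> MB -> GY -> CV -> CM -> IN

Visit FR
FR → YO
YO → VA
VA → SF
SF → HE
HE → VY
VY → VP
VY → TN
TN → SY
SY → MB
MB → GY
MB → CV
MB → CM
CM → IN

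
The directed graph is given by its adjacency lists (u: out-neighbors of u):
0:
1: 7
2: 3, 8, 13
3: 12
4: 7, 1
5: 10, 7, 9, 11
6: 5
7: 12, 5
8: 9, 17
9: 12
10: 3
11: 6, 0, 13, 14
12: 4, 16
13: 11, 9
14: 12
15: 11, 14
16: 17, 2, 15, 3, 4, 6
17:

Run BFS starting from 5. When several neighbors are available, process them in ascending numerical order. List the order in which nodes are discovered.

5 -> 7 -> 9 -> 10 -> 11 -> 12 -> 3 -> 0 -> 6 -> 13 -> 14 -> 4 -> 16 -> 1 -> 2 -> 15 -> 17 -> 8

Visit 5; enqueue 7, 9, 10, 11 → queue [7, 9, 10, 11]
Visit 7; enqueue 12 → queue [9, 10, 11, 12]
Visit 9 → queue [10, 11, 12]
Visit 10; enqueue 3 → queue [11, 12, 3]
Visit 11; enqueue 0, 6, 13, 14 → queue [12, 3, 0, 6, 13, 14]
Visit 12; enqueue 4, 16 → queue [3, 0, 6, 13, 14, 4, 16]
Visit 3 → queue [0, 6, 13, 14, 4, 16]
Visit 0 → queue [6, 13, 14, 4, 16]
Visit 6 → queue [13, 14, 4, 16]
Visit 13 → queue [14, 4, 16]
Visit 14 → queue [4, 16]
Visit 4; enqueue 1 → queue [16, 1]
Visit 16; enqueue 2, 15, 17 → queue [1, 2, 15, 17]
Visit 1 → queue [2, 15, 17]
Visit 2; enqueue 8 → queue [15, 17, 8]
Visit 15 → queue [17, 8]
Visit 17 → queue [8]
Visit 8 → queue []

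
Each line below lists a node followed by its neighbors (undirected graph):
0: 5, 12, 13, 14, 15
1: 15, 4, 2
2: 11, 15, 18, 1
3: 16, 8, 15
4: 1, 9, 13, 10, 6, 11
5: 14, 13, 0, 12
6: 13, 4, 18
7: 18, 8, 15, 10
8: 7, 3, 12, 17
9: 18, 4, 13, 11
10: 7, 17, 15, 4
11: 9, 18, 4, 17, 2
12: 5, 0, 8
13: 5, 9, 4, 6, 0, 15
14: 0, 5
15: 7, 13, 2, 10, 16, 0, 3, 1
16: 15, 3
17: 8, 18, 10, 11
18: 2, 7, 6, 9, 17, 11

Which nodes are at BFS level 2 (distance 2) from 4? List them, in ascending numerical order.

0, 2, 5, 7, 15, 17, 18

Level 0: 4
Level 1: 1, 6, 9, 10, 11, 13
Level 2: 0, 2, 5, 7, 15, 17, 18
Level 3: 3, 8, 12, 14, 16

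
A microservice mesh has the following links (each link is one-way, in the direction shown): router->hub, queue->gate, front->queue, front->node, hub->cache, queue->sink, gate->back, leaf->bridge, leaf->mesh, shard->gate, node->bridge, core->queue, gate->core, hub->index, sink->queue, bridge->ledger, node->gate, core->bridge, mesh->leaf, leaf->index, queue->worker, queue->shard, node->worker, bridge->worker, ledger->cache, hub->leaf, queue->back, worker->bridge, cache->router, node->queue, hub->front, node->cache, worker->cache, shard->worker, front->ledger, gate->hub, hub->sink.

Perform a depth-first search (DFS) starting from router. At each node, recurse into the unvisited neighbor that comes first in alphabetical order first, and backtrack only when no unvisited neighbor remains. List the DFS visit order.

Visit router
router → hub
hub → cache
hub → front
front → ledger
front → node
node → bridge
bridge → worker
node → gate
gate → back
gate → core
core → queue
queue → shard
queue → sink
hub → index
hub → leaf
leaf → mesh

router -> hub -> cache -> front -> ledger -> node -> bridge -> worker -> gate -> back -> core -> queue -> shard -> sink -> index -> leaf -> mesh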